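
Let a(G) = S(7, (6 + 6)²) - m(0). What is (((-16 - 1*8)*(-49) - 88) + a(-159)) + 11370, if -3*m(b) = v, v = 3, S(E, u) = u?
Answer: 12603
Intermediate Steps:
m(b) = -1 (m(b) = -⅓*3 = -1)
a(G) = 145 (a(G) = (6 + 6)² - 1*(-1) = 12² + 1 = 144 + 1 = 145)
(((-16 - 1*8)*(-49) - 88) + a(-159)) + 11370 = (((-16 - 1*8)*(-49) - 88) + 145) + 11370 = (((-16 - 8)*(-49) - 88) + 145) + 11370 = ((-24*(-49) - 88) + 145) + 11370 = ((1176 - 88) + 145) + 11370 = (1088 + 145) + 11370 = 1233 + 11370 = 12603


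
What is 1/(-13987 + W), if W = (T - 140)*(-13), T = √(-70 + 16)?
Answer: I/(-12167*I + 39*√6) ≈ -8.2184e-5 + 6.4528e-7*I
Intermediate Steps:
T = 3*I*√6 (T = √(-54) = 3*I*√6 ≈ 7.3485*I)
W = 1820 - 39*I*√6 (W = (3*I*√6 - 140)*(-13) = (-140 + 3*I*√6)*(-13) = 1820 - 39*I*√6 ≈ 1820.0 - 95.53*I)
1/(-13987 + W) = 1/(-13987 + (1820 - 39*I*√6)) = 1/(-12167 - 39*I*√6)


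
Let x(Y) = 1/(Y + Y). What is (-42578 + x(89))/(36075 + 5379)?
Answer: -7578883/7378812 ≈ -1.0271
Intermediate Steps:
x(Y) = 1/(2*Y)
(-42578 + x(89))/(36075 + 5379) = (-42578 + (½)/89)/(36075 + 5379) = (-42578 + (½)*(1/89))/41454 = (-42578 + 1/178)*(1/41454) = -7578883/178*1/41454 = -7578883/7378812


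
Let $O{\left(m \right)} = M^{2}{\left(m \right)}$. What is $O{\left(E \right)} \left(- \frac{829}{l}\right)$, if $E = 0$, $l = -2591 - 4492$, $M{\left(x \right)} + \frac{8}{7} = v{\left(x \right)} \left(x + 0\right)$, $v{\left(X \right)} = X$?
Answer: $\frac{53056}{347067} \approx 0.15287$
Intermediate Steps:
$M{\left(x \right)} = - \frac{8}{7} + x^{2}$ ($M{\left(x \right)} = - \frac{8}{7} + x \left(x + 0\right) = - \frac{8}{7} + x x = - \frac{8}{7} + x^{2}$)
$l = -7083$ ($l = -2591 - 4492 = -7083$)
$O{\left(m \right)} = \left(- \frac{8}{7} + m^{2}\right)^{2}$
$O{\left(E \right)} \left(- \frac{829}{l}\right) = \frac{\left(-8 + 7 \cdot 0^{2}\right)^{2}}{49} \left(- \frac{829}{-7083}\right) = \frac{\left(-8 + 7 \cdot 0\right)^{2}}{49} \left(\left(-829\right) \left(- \frac{1}{7083}\right)\right) = \frac{\left(-8 + 0\right)^{2}}{49} \cdot \frac{829}{7083} = \frac{\left(-8\right)^{2}}{49} \cdot \frac{829}{7083} = \frac{1}{49} \cdot 64 \cdot \frac{829}{7083} = \frac{64}{49} \cdot \frac{829}{7083} = \frac{53056}{347067}$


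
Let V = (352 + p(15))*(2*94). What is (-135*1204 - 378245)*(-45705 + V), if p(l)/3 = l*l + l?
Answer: -84271067335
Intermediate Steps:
p(l) = 3*l + 3*l**2 (p(l) = 3*(l*l + l) = 3*(l**2 + l) = 3*(l + l**2) = 3*l + 3*l**2)
V = 201536 (V = (352 + 3*15*(1 + 15))*(2*94) = (352 + 3*15*16)*188 = (352 + 720)*188 = 1072*188 = 201536)
(-135*1204 - 378245)*(-45705 + V) = (-135*1204 - 378245)*(-45705 + 201536) = (-162540 - 378245)*155831 = -540785*155831 = -84271067335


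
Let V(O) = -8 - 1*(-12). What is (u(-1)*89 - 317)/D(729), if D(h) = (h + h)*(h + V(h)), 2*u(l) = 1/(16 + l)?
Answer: -9421/32061420 ≈ -0.00029384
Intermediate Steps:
u(l) = 1/(2*(16 + l))
V(O) = 4 (V(O) = -8 + 12 = 4)
D(h) = 2*h*(4 + h) (D(h) = (h + h)*(h + 4) = (2*h)*(4 + h) = 2*h*(4 + h))
(u(-1)*89 - 317)/D(729) = ((1/(2*(16 - 1)))*89 - 317)/((2*729*(4 + 729))) = (((½)/15)*89 - 317)/((2*729*733)) = (((½)*(1/15))*89 - 317)/1068714 = ((1/30)*89 - 317)*(1/1068714) = (89/30 - 317)*(1/1068714) = -9421/30*1/1068714 = -9421/32061420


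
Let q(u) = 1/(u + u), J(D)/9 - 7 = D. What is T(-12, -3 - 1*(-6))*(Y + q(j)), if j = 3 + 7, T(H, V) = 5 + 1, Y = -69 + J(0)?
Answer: -357/10 ≈ -35.700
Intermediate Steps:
J(D) = 63 + 9*D
Y = -6 (Y = -69 + (63 + 9*0) = -69 + (63 + 0) = -69 + 63 = -6)
T(H, V) = 6
j = 10
q(u) = 1/(2*u)
T(-12, -3 - 1*(-6))*(Y + q(j)) = 6*(-6 + (½)/10) = 6*(-6 + (½)*(⅒)) = 6*(-6 + 1/20) = 6*(-119/20) = -357/10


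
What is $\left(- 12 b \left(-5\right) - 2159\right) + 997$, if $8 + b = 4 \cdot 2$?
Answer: $-1162$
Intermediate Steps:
$b = 0$ ($b = -8 + 4 \cdot 2 = -8 + 8 = 0$)
$\left(- 12 b \left(-5\right) - 2159\right) + 997 = \left(\left(-12\right) 0 \left(-5\right) - 2159\right) + 997 = \left(0 \left(-5\right) - 2159\right) + 997 = \left(0 - 2159\right) + 997 = -2159 + 997 = -1162$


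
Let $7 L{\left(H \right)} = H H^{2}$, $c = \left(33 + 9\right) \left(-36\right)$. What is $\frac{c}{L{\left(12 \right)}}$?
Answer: $- \frac{49}{8} \approx -6.125$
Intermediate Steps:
$c = -1512$ ($c = 42 \left(-36\right) = -1512$)
$L{\left(H \right)} = \frac{H^{3}}{7}$ ($L{\left(H \right)} = \frac{H H^{2}}{7} = \frac{H^{3}}{7}$)
$\frac{c}{L{\left(12 \right)}} = - \frac{1512}{\frac{1}{7} \cdot 12^{3}} = - \frac{1512}{\frac{1}{7} \cdot 1728} = - \frac{1512}{\frac{1728}{7}} = \left(-1512\right) \frac{7}{1728} = - \frac{49}{8}$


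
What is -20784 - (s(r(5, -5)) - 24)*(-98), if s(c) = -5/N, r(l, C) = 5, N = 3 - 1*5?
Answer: -22891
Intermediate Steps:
N = -2 (N = 3 - 5 = -2)
s(c) = 5/2 (s(c) = -5/(-2) = -5*(-½) = 5/2)
-20784 - (s(r(5, -5)) - 24)*(-98) = -20784 - (5/2 - 24)*(-98) = -20784 - (-43)*(-98)/2 = -20784 - 1*2107 = -20784 - 2107 = -22891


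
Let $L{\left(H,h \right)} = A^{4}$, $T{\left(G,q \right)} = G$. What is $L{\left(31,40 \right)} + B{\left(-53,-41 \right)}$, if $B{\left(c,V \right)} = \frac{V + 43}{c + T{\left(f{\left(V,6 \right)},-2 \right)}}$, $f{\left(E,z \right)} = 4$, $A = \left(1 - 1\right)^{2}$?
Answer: $- \frac{2}{49} \approx -0.040816$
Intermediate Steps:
$A = 0$ ($A = 0^{2} = 0$)
$L{\left(H,h \right)} = 0$ ($L{\left(H,h \right)} = 0^{4} = 0$)
$B{\left(c,V \right)} = \frac{43 + V}{4 + c}$ ($B{\left(c,V \right)} = \frac{V + 43}{c + 4} = \frac{43 + V}{4 + c}$)
$L{\left(31,40 \right)} + B{\left(-53,-41 \right)} = 0 + \frac{43 - 41}{4 - 53} = 0 + \frac{1}{-49} \cdot 2 = 0 - \frac{2}{49} = - \frac{2}{49}$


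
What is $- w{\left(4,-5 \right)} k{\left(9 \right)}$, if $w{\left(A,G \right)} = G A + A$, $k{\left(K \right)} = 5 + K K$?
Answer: $1376$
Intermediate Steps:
$k{\left(K \right)} = 5 + K^{2}$
$w{\left(A,G \right)} = A + A G$ ($w{\left(A,G \right)} = A G + A = A + A G$)
$- w{\left(4,-5 \right)} k{\left(9 \right)} = - 4 \left(1 - 5\right) \left(5 + 9^{2}\right) = - 4 \left(-4\right) \left(5 + 81\right) = - \left(-16\right) 86 = \left(-1\right) \left(-1376\right) = 1376$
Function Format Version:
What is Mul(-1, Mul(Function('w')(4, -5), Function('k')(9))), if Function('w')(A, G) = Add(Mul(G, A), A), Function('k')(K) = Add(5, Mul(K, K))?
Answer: 1376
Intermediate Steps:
Function('k')(K) = Add(5, Pow(K, 2))
Function('w')(A, G) = Add(A, Mul(A, G)) (Function('w')(A, G) = Add(Mul(A, G), A) = Add(A, Mul(A, G)))
Mul(-1, Mul(Function('w')(4, -5), Function('k')(9))) = Mul(-1, Mul(Mul(4, Add(1, -5)), Add(5, Pow(9, 2)))) = Mul(-1, Mul(Mul(4, -4), Add(5, 81))) = Mul(-1, Mul(-16, 86)) = Mul(-1, -1376) = 1376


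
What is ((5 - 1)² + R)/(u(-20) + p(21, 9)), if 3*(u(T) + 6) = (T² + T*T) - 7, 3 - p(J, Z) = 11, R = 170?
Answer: 558/751 ≈ 0.74301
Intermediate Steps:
p(J, Z) = -8 (p(J, Z) = 3 - 1*11 = 3 - 11 = -8)
u(T) = -25/3 + 2*T²/3 (u(T) = -6 + ((T² + T*T) - 7)/3 = -6 + ((T² + T²) - 7)/3 = -6 + (2*T² - 7)/3 = -6 + (-7 + 2*T²)/3 = -6 + (-7/3 + 2*T²/3) = -25/3 + 2*T²/3)
((5 - 1)² + R)/(u(-20) + p(21, 9)) = ((5 - 1)² + 170)/((-25/3 + (⅔)*(-20)²) - 8) = (4² + 170)/((-25/3 + (⅔)*400) - 8) = (16 + 170)/((-25/3 + 800/3) - 8) = 186/(775/3 - 8) = 186/(751/3) = 186*(3/751) = 558/751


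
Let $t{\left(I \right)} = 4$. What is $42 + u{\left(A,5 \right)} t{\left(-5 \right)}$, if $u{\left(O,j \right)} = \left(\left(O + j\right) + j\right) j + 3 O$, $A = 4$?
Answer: $370$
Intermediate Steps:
$u{\left(O,j \right)} = 3 O + j \left(O + 2 j\right)$ ($u{\left(O,j \right)} = \left(O + 2 j\right) j + 3 O = j \left(O + 2 j\right) + 3 O = 3 O + j \left(O + 2 j\right)$)
$42 + u{\left(A,5 \right)} t{\left(-5 \right)} = 42 + \left(2 \cdot 5^{2} + 3 \cdot 4 + 4 \cdot 5\right) 4 = 42 + \left(2 \cdot 25 + 12 + 20\right) 4 = 42 + \left(50 + 12 + 20\right) 4 = 42 + 82 \cdot 4 = 42 + 328 = 370$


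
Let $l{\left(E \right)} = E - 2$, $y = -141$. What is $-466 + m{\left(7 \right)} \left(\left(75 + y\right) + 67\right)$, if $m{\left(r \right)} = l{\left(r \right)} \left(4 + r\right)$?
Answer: $-411$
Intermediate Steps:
$l{\left(E \right)} = -2 + E$
$m{\left(r \right)} = \left(-2 + r\right) \left(4 + r\right)$
$-466 + m{\left(7 \right)} \left(\left(75 + y\right) + 67\right) = -466 + \left(-2 + 7\right) \left(4 + 7\right) \left(\left(75 - 141\right) + 67\right) = -466 + 5 \cdot 11 \left(-66 + 67\right) = -466 + 55 \cdot 1 = -466 + 55 = -411$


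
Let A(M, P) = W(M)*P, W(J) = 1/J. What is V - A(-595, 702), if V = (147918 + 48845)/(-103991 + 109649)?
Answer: 121045901/3366510 ≈ 35.956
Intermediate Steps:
V = 196763/5658 ≈ 34.776
A(M, P) = P/M
V - A(-595, 702) = 196763/5658 - 702/(-595) = 196763/5658 - 702*(-1)/595 = 196763/5658 - 1*(-702/595) = 196763/5658 + 702/595 = 121045901/3366510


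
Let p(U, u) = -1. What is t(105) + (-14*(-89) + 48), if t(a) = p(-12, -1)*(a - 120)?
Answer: 1309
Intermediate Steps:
t(a) = 120 - a (t(a) = -(a - 120) = -(-120 + a) = 120 - a)
t(105) + (-14*(-89) + 48) = (120 - 1*105) + (-14*(-89) + 48) = (120 - 105) + (1246 + 48) = 15 + 1294 = 1309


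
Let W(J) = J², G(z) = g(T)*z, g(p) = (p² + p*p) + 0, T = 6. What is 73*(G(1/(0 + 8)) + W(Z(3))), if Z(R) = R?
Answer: 1314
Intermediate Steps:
g(p) = 2*p² (g(p) = (p² + p²) + 0 = 2*p² + 0 = 2*p²)
G(z) = 72*z (G(z) = (2*6²)*z = (2*36)*z = 72*z)
73*(G(1/(0 + 8)) + W(Z(3))) = 73*(72/(0 + 8) + 3²) = 73*(72/8 + 9) = 73*(72*(⅛) + 9) = 73*(9 + 9) = 73*18 = 1314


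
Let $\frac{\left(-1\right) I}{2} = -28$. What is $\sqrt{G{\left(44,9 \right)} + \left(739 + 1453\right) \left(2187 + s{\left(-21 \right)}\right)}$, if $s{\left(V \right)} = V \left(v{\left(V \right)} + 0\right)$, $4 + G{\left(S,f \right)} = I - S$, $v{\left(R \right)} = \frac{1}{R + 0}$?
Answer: $2 \sqrt{1199026} \approx 2190.0$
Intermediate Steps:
$I = 56$ ($I = \left(-2\right) \left(-28\right) = 56$)
$v{\left(R \right)} = \frac{1}{R}$
$G{\left(S,f \right)} = 52 - S$ ($G{\left(S,f \right)} = -4 - \left(-56 + S\right) = 52 - S$)
$s{\left(V \right)} = 1$ ($s{\left(V \right)} = V \left(\frac{1}{V} + 0\right) = \frac{V}{V} = 1$)
$\sqrt{G{\left(44,9 \right)} + \left(739 + 1453\right) \left(2187 + s{\left(-21 \right)}\right)} = \sqrt{\left(52 - 44\right) + \left(739 + 1453\right) \left(2187 + 1\right)} = \sqrt{\left(52 - 44\right) + 2192 \cdot 2188} = \sqrt{8 + 4796096} = \sqrt{4796104} = 2 \sqrt{1199026}$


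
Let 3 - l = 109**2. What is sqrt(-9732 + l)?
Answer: I*sqrt(21610) ≈ 147.0*I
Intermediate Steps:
l = -11878 (l = 3 - 1*109**2 = 3 - 1*11881 = 3 - 11881 = -11878)
sqrt(-9732 + l) = sqrt(-9732 - 11878) = sqrt(-21610) = I*sqrt(21610)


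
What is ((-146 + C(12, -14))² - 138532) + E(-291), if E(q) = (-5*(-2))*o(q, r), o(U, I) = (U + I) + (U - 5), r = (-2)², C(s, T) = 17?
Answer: -127721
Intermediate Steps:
r = 4
o(U, I) = -5 + I + 2*U (o(U, I) = (I + U) + (-5 + U) = -5 + I + 2*U)
E(q) = -10 + 20*q (E(q) = (-5*(-2))*(-5 + 4 + 2*q) = 10*(-1 + 2*q) = -10 + 20*q)
((-146 + C(12, -14))² - 138532) + E(-291) = ((-146 + 17)² - 138532) + (-10 + 20*(-291)) = ((-129)² - 138532) + (-10 - 5820) = (16641 - 138532) - 5830 = -121891 - 5830 = -127721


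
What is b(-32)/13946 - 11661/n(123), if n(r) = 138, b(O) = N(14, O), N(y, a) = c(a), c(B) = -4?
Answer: -1178441/13946 ≈ -84.500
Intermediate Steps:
N(y, a) = -4
b(O) = -4
b(-32)/13946 - 11661/n(123) = -4/13946 - 11661/138 = -4*1/13946 - 11661*1/138 = -2/6973 - 169/2 = -1178441/13946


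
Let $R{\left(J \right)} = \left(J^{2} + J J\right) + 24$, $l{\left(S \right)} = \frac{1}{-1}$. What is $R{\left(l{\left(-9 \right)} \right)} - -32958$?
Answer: $32984$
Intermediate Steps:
$l{\left(S \right)} = -1$
$R{\left(J \right)} = 24 + 2 J^{2}$ ($R{\left(J \right)} = \left(J^{2} + J^{2}\right) + 24 = 2 J^{2} + 24 = 24 + 2 J^{2}$)
$R{\left(l{\left(-9 \right)} \right)} - -32958 = \left(24 + 2 \left(-1\right)^{2}\right) - -32958 = \left(24 + 2 \cdot 1\right) + 32958 = \left(24 + 2\right) + 32958 = 26 + 32958 = 32984$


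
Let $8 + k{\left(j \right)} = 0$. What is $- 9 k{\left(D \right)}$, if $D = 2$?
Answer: $72$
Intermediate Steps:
$k{\left(j \right)} = -8$ ($k{\left(j \right)} = -8 + 0 = -8$)
$- 9 k{\left(D \right)} = \left(-9\right) \left(-8\right) = 72$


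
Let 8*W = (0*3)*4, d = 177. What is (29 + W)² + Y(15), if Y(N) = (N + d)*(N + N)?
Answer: 6601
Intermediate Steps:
Y(N) = 2*N*(177 + N) (Y(N) = (N + 177)*(N + N) = (177 + N)*(2*N) = 2*N*(177 + N))
W = 0 (W = ((0*3)*4)/8 = (0*4)/8 = (⅛)*0 = 0)
(29 + W)² + Y(15) = (29 + 0)² + 2*15*(177 + 15) = 29² + 2*15*192 = 841 + 5760 = 6601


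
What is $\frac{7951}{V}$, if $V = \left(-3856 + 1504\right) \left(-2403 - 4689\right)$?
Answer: $\frac{7951}{16680384} \approx 0.00047667$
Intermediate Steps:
$V = 16680384$ ($V = \left(-2352\right) \left(-7092\right) = 16680384$)
$\frac{7951}{V} = \frac{7951}{16680384}$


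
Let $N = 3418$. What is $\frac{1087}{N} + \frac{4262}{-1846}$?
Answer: $- \frac{6280457}{3154814} \approx -1.9908$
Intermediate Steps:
$\frac{1087}{N} + \frac{4262}{-1846} = \frac{1087}{3418} + \frac{4262}{-1846} = 1087 \cdot \frac{1}{3418} + 4262 \left(- \frac{1}{1846}\right) = \frac{1087}{3418} - \frac{2131}{923} = - \frac{6280457}{3154814}$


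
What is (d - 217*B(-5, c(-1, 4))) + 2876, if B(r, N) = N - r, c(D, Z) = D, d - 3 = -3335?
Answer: -1324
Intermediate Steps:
d = -3332 (d = 3 - 3335 = -3332)
(d - 217*B(-5, c(-1, 4))) + 2876 = (-3332 - 217*(-1 - 1*(-5))) + 2876 = (-3332 - 217*(-1 + 5)) + 2876 = (-3332 - 217*4) + 2876 = (-3332 - 868) + 2876 = -4200 + 2876 = -1324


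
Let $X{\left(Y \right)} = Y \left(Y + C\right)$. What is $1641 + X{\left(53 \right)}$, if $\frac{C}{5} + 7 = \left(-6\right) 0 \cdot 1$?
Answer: $2595$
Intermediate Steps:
$C = -35$ ($C = -35 + 5 \left(-6\right) 0 \cdot 1 = -35 + 5 \cdot 0 \cdot 1 = -35 + 5 \cdot 0 = -35 + 0 = -35$)
$X{\left(Y \right)} = Y \left(-35 + Y\right)$ ($X{\left(Y \right)} = Y \left(Y - 35\right) = Y \left(-35 + Y\right)$)
$1641 + X{\left(53 \right)} = 1641 + 53 \left(-35 + 53\right) = 1641 + 53 \cdot 18 = 1641 + 954 = 2595$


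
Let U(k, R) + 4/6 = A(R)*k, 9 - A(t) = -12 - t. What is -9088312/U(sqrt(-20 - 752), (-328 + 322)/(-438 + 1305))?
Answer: 569298679914/31968214457 + 35853997484826*I*sqrt(193)/31968214457 ≈ 17.808 + 15581.0*I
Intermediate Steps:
A(t) = 21 + t (A(t) = 9 - (-12 - t) = 9 + (12 + t) = 21 + t)
U(k, R) = -2/3 + k*(21 + R) (U(k, R) = -2/3 + (21 + R)*k = -2/3 + k*(21 + R))
-9088312/U(sqrt(-20 - 752), (-328 + 322)/(-438 + 1305)) = -9088312/(-2/3 + sqrt(-20 - 752)*(21 + (-328 + 322)/(-438 + 1305))) = -9088312/(-2/3 + sqrt(-772)*(21 - 6/867)) = -9088312/(-2/3 + (2*I*sqrt(193))*(21 - 6*1/867)) = -9088312/(-2/3 + (2*I*sqrt(193))*(21 - 2/289)) = -9088312/(-2/3 + (2*I*sqrt(193))*(6067/289)) = -9088312/(-2/3 + 12134*I*sqrt(193)/289)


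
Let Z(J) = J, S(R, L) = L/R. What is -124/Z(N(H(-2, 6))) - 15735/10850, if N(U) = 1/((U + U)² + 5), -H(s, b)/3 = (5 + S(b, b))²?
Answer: -12555545027/2170 ≈ -5.7860e+6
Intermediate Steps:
H(s, b) = -108 (H(s, b) = -3*(5 + b/b)² = -3*(5 + 1)² = -3*6² = -3*36 = -108)
N(U) = 1/(5 + 4*U²) (N(U) = 1/((2*U)² + 5) = 1/(4*U² + 5) = 1/(5 + 4*U²))
-124/Z(N(H(-2, 6))) - 15735/10850 = -124/(1/(5 + 4*(-108)²)) - 15735/10850 = -124/(1/(5 + 4*11664)) - 15735*1/10850 = -124/(1/(5 + 46656)) - 3147/2170 = -124/(1/46661) - 3147/2170 = -124/1/46661 - 3147/2170 = -124*46661 - 3147/2170 = -5785964 - 3147/2170 = -12555545027/2170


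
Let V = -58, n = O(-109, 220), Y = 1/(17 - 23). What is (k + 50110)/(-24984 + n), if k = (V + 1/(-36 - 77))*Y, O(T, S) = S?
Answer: -11327045/5596664 ≈ -2.0239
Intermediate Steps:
Y = -⅙ (Y = 1/(-6) = -⅙ ≈ -0.16667)
n = 220
k = 2185/226 (k = (-58 + 1/(-36 - 77))*(-⅙) = (-58 + 1/(-113))*(-⅙) = (-58 - 1/113)*(-⅙) = -6555/113*(-⅙) = 2185/226 ≈ 9.6681)
(k + 50110)/(-24984 + n) = (2185/226 + 50110)/(-24984 + 220) = (11327045/226)/(-24764) = (11327045/226)*(-1/24764) = -11327045/5596664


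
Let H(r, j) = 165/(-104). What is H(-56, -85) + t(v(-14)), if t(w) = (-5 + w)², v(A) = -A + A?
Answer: 2435/104 ≈ 23.413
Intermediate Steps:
H(r, j) = -165/104 (H(r, j) = 165*(-1/104) = -165/104)
v(A) = 0
H(-56, -85) + t(v(-14)) = -165/104 + (-5 + 0)² = -165/104 + (-5)² = -165/104 + 25 = 2435/104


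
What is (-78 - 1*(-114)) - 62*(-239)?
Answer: 14854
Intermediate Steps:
(-78 - 1*(-114)) - 62*(-239) = (-78 + 114) + 14818 = 36 + 14818 = 14854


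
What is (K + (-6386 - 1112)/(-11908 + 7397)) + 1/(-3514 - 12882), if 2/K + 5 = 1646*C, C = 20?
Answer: 4046477646467/2434470947740 ≈ 1.6622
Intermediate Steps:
K = 2/32915 (K = 2/(-5 + 1646*20) = 2/(-5 + 32920) = 2/32915 ≈ 6.0763e-5)
(K + (-6386 - 1112)/(-11908 + 7397)) + 1/(-3514 - 12882) = (2/32915 + (-6386 - 1112)/(-11908 + 7397)) + 1/(-3514 - 12882) = (2/32915 - 7498/(-4511)) + 1/(-16396) = (2/32915 - 7498*(-1/4511)) - 1/16396 = (2/32915 + 7498/4511) - 1/16396 = 246805692/148479565 - 1/16396 = 4046477646467/2434470947740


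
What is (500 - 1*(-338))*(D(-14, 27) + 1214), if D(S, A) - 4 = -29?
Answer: 996382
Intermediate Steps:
D(S, A) = -25 (D(S, A) = 4 - 29 = -25)
(500 - 1*(-338))*(D(-14, 27) + 1214) = (500 - 1*(-338))*(-25 + 1214) = (500 + 338)*1189 = 838*1189 = 996382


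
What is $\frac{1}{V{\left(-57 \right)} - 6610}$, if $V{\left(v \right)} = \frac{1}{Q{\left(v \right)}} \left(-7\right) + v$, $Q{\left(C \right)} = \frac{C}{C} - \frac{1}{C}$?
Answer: $- \frac{58}{387085} \approx -0.00014984$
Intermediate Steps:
$Q{\left(C \right)} = 1 - \frac{1}{C}$
$V{\left(v \right)} = v - \frac{7 v}{-1 + v}$ ($V{\left(v \right)} = \frac{1}{\frac{1}{v} \left(-1 + v\right)} \left(-7\right) + v = \frac{v}{-1 + v} \left(-7\right) + v = - \frac{7 v}{-1 + v} + v = v - \frac{7 v}{-1 + v}$)
$\frac{1}{V{\left(-57 \right)} - 6610} = \frac{1}{- \frac{57 \left(-8 - 57\right)}{-1 - 57} - 6610} = \frac{1}{\left(-57\right) \frac{1}{-58} \left(-65\right) + \left(-41806 + 35196\right)} = \frac{1}{\left(-57\right) \left(- \frac{1}{58}\right) \left(-65\right) - 6610} = \frac{1}{- \frac{3705}{58} - 6610} = \frac{1}{- \frac{387085}{58}} = - \frac{58}{387085}$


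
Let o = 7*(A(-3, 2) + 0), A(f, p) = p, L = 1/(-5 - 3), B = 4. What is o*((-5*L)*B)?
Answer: 35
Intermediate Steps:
L = -⅛ (L = 1/(-8) = -⅛ ≈ -0.12500)
o = 14 (o = 7*(2 + 0) = 7*2 = 14)
o*((-5*L)*B) = 14*(-5*(-⅛)*4) = 14*((5/8)*4) = 14*(5/2) = 35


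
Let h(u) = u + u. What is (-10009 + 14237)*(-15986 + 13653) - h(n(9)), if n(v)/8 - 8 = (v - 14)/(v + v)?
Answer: -88776428/9 ≈ -9.8640e+6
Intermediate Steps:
n(v) = 64 + 4*(-14 + v)/v (n(v) = 64 + 8*((v - 14)/(v + v)) = 64 + 8*((-14 + v)/((2*v))) = 64 + 8*((-14 + v)*(1/(2*v))) = 64 + 8*((-14 + v)/(2*v)) = 64 + 4*(-14 + v)/v)
h(u) = 2*u
(-10009 + 14237)*(-15986 + 13653) - h(n(9)) = (-10009 + 14237)*(-15986 + 13653) - 2*(68 - 56/9) = 4228*(-2333) - 2*(68 - 56*⅑) = -9863924 - 2*(68 - 56/9) = -9863924 - 2*556/9 = -9863924 - 1*1112/9 = -9863924 - 1112/9 = -88776428/9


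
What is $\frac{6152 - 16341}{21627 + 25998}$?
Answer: $- \frac{10189}{47625} \approx -0.21394$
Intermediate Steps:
$\frac{6152 - 16341}{21627 + 25998} = \frac{6152 - 16341}{47625} = \left(-10189\right) \frac{1}{47625} = - \frac{10189}{47625}$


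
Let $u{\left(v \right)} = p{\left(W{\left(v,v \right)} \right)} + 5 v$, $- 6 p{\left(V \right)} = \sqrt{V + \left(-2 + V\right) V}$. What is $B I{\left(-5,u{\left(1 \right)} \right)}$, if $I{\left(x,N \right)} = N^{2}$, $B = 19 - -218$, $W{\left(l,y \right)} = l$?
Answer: $5925$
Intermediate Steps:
$B = 237$ ($B = 19 + 218 = 237$)
$p{\left(V \right)} = - \frac{\sqrt{V + V \left(-2 + V\right)}}{6}$ ($p{\left(V \right)} = - \frac{\sqrt{V + \left(-2 + V\right) V}}{6} = - \frac{\sqrt{V + V \left(-2 + V\right)}}{6}$)
$u{\left(v \right)} = 5 v - \frac{\sqrt{v \left(-1 + v\right)}}{6}$ ($u{\left(v \right)} = - \frac{\sqrt{v \left(-1 + v\right)}}{6} + 5 v = 5 v - \frac{\sqrt{v \left(-1 + v\right)}}{6}$)
$B I{\left(-5,u{\left(1 \right)} \right)} = 237 \left(5 \cdot 1 - \frac{\sqrt{1 \left(-1 + 1\right)}}{6}\right)^{2} = 237 \left(5 - \frac{\sqrt{1 \cdot 0}}{6}\right)^{2} = 237 \left(5 - \frac{\sqrt{0}}{6}\right)^{2} = 237 \left(5 - 0\right)^{2} = 237 \left(5 + 0\right)^{2} = 237 \cdot 5^{2} = 237 \cdot 25 = 5925$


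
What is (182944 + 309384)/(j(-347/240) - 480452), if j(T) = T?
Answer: -118158720/115308827 ≈ -1.0247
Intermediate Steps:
(182944 + 309384)/(j(-347/240) - 480452) = (182944 + 309384)/(-347/240 - 480452) = 492328/(-347*1/240 - 480452) = 492328/(-347/240 - 480452) = 492328/(-115308827/240) = 492328*(-240/115308827) = -118158720/115308827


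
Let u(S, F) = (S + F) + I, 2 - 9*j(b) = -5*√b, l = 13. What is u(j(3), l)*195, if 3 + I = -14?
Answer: -2210/3 + 325*√3/3 ≈ -549.03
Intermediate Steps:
I = -17 (I = -3 - 14 = -17)
j(b) = 2/9 + 5*√b/9 (j(b) = 2/9 - (-5)*√b/9 = 2/9 + 5*√b/9)
u(S, F) = -17 + F + S (u(S, F) = (S + F) - 17 = (F + S) - 17 = -17 + F + S)
u(j(3), l)*195 = (-17 + 13 + (2/9 + 5*√3/9))*195 = (-34/9 + 5*√3/9)*195 = -2210/3 + 325*√3/3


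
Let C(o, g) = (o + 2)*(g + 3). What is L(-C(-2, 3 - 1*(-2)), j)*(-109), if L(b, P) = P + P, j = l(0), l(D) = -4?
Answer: 872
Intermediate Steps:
C(o, g) = (2 + o)*(3 + g)
j = -4
L(b, P) = 2*P
L(-C(-2, 3 - 1*(-2)), j)*(-109) = (2*(-4))*(-109) = -8*(-109) = 872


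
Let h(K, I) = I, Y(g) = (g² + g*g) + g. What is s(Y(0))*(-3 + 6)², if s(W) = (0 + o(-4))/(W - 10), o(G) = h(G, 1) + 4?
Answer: -9/2 ≈ -4.5000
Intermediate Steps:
Y(g) = g + 2*g² (Y(g) = (g² + g²) + g = 2*g² + g = g + 2*g²)
o(G) = 5 (o(G) = 1 + 4 = 5)
s(W) = 5/(-10 + W) (s(W) = (0 + 5)/(W - 10) = 5/(-10 + W))
s(Y(0))*(-3 + 6)² = (5/(-10 + 0*(1 + 2*0)))*(-3 + 6)² = (5/(-10 + 0*(1 + 0)))*3² = (5/(-10 + 0*1))*9 = (5/(-10 + 0))*9 = (5/(-10))*9 = (5*(-⅒))*9 = -½*9 = -9/2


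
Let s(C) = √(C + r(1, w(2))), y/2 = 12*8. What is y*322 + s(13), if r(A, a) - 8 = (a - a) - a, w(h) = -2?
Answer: 61824 + √23 ≈ 61829.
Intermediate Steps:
y = 192 (y = 2*(12*8) = 2*96 = 192)
r(A, a) = 8 - a (r(A, a) = 8 + ((a - a) - a) = 8 + (0 - a) = 8 - a)
s(C) = √(10 + C) (s(C) = √(C + (8 - 1*(-2))) = √(C + (8 + 2)) = √(C + 10) = √(10 + C))
y*322 + s(13) = 192*322 + √(10 + 13) = 61824 + √23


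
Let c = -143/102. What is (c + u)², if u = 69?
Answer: 47541025/10404 ≈ 4569.5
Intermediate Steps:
c = -143/102 (c = -143*1/102 = -143/102 ≈ -1.4020)
(c + u)² = (-143/102 + 69)² = (6895/102)² = 47541025/10404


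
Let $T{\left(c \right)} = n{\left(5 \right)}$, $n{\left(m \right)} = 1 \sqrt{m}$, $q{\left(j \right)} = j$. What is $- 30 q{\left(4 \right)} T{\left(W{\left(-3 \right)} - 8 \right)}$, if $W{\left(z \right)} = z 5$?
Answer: $- 120 \sqrt{5} \approx -268.33$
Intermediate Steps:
$W{\left(z \right)} = 5 z$
$n{\left(m \right)} = \sqrt{m}$
$T{\left(c \right)} = \sqrt{5}$
$- 30 q{\left(4 \right)} T{\left(W{\left(-3 \right)} - 8 \right)} = \left(-30\right) 4 \sqrt{5} = - 120 \sqrt{5}$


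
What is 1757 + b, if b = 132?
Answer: 1889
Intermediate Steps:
1757 + b = 1757 + 132 = 1889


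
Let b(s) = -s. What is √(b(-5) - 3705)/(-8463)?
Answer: -10*I*√37/8463 ≈ -0.0071875*I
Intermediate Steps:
√(b(-5) - 3705)/(-8463) = √(-1*(-5) - 3705)/(-8463) = √(5 - 3705)*(-1/8463) = √(-3700)*(-1/8463) = (10*I*√37)*(-1/8463) = -10*I*√37/8463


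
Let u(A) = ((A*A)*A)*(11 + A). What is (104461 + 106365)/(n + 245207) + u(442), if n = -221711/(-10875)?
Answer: 52159479749228216727/1333423918 ≈ 3.9117e+10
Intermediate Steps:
n = 221711/10875 (n = -221711*(-1/10875) = 221711/10875 ≈ 20.387)
u(A) = A³*(11 + A) (u(A) = (A²*A)*(11 + A) = A³*(11 + A))
(104461 + 106365)/(n + 245207) + u(442) = (104461 + 106365)/(221711/10875 + 245207) + 442³*(11 + 442) = 210826/(2666847836/10875) + 86350888*453 = 210826*(10875/2666847836) + 39116952264 = 1146366375/1333423918 + 39116952264 = 52159479749228216727/1333423918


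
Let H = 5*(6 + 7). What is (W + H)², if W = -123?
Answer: 3364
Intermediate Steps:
H = 65 (H = 5*13 = 65)
(W + H)² = (-123 + 65)² = (-58)² = 3364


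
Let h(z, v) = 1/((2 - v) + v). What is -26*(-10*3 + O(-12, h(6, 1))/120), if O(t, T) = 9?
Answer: 15561/20 ≈ 778.05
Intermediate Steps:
h(z, v) = ½ (h(z, v) = 1/2 = ½)
-26*(-10*3 + O(-12, h(6, 1))/120) = -26*(-10*3 + 9/120) = -26*(-30 + 9*(1/120)) = -26*(-30 + 3/40) = -26*(-1197/40) = 15561/20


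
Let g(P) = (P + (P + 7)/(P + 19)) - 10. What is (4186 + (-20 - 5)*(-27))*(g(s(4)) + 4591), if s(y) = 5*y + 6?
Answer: 335972876/15 ≈ 2.2398e+7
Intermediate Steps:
s(y) = 6 + 5*y
g(P) = -10 + P + (7 + P)/(19 + P) (g(P) = (P + (7 + P)/(19 + P)) - 10 = -10 + P + (7 + P)/(19 + P))
(4186 + (-20 - 5)*(-27))*(g(s(4)) + 4591) = (4186 + (-20 - 5)*(-27))*((-183 + (6 + 5*4)**2 + 10*(6 + 5*4))/(19 + (6 + 5*4)) + 4591) = (4186 - 25*(-27))*((-183 + (6 + 20)**2 + 10*(6 + 20))/(19 + (6 + 20)) + 4591) = (4186 + 675)*((-183 + 26**2 + 10*26)/(19 + 26) + 4591) = 4861*((-183 + 676 + 260)/45 + 4591) = 4861*((1/45)*753 + 4591) = 4861*(251/15 + 4591) = 4861*(69116/15) = 335972876/15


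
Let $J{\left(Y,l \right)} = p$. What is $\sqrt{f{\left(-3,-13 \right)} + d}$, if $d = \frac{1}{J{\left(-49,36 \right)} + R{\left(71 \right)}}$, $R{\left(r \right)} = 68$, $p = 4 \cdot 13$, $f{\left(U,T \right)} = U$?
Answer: $\frac{i \sqrt{10770}}{60} \approx 1.7296 i$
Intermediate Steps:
$p = 52$
$J{\left(Y,l \right)} = 52$
$d = \frac{1}{120}$ ($d = \frac{1}{52 + 68} = \frac{1}{120} \approx 0.0083333$)
$\sqrt{f{\left(-3,-13 \right)} + d} = \sqrt{-3 + \frac{1}{120}} = \sqrt{- \frac{359}{120}} = \frac{i \sqrt{10770}}{60}$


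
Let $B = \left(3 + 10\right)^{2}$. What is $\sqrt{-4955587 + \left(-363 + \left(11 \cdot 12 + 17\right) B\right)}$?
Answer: $i \sqrt{4930769} \approx 2220.5 i$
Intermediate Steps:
$B = 169$ ($B = 13^{2} = 169$)
$\sqrt{-4955587 + \left(-363 + \left(11 \cdot 12 + 17\right) B\right)} = \sqrt{-4955587 - \left(363 - \left(11 \cdot 12 + 17\right) 169\right)} = \sqrt{-4955587 - \left(363 - \left(132 + 17\right) 169\right)} = \sqrt{-4955587 + \left(-363 + 149 \cdot 169\right)} = \sqrt{-4955587 + \left(-363 + 25181\right)} = \sqrt{-4955587 + 24818} = \sqrt{-4930769} = i \sqrt{4930769}$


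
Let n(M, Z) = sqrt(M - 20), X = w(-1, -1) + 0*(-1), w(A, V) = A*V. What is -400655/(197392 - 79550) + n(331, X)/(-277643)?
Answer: -400655/117842 - sqrt(311)/277643 ≈ -3.4000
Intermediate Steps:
X = 1 (X = -1*(-1) + 0*(-1) = 1 + 0 = 1)
n(M, Z) = sqrt(-20 + M)
-400655/(197392 - 79550) + n(331, X)/(-277643) = -400655/(197392 - 79550) + sqrt(-20 + 331)/(-277643) = -400655/117842 + sqrt(311)*(-1/277643) = -400655*1/117842 - sqrt(311)/277643 = -400655/117842 - sqrt(311)/277643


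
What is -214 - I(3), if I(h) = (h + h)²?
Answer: -250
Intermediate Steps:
I(h) = 4*h² (I(h) = (2*h)² = 4*h²)
-214 - I(3) = -214 - 4*3² = -214 - 4*9 = -214 - 1*36 = -214 - 36 = -250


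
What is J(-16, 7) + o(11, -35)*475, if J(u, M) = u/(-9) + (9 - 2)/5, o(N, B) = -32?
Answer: -683857/45 ≈ -15197.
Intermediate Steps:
J(u, M) = 7/5 - u/9 (J(u, M) = u*(-1/9) + 7*(1/5) = -u/9 + 7/5 = 7/5 - u/9)
J(-16, 7) + o(11, -35)*475 = (7/5 - 1/9*(-16)) - 32*475 = (7/5 + 16/9) - 15200 = 143/45 - 15200 = -683857/45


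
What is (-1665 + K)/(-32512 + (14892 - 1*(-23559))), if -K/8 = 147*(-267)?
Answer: 312327/5939 ≈ 52.589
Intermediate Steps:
K = 313992 (K = -1176*(-267) = -8*(-39249) = 313992)
(-1665 + K)/(-32512 + (14892 - 1*(-23559))) = (-1665 + 313992)/(-32512 + (14892 - 1*(-23559))) = 312327/(-32512 + (14892 + 23559)) = 312327/(-32512 + 38451) = 312327/5939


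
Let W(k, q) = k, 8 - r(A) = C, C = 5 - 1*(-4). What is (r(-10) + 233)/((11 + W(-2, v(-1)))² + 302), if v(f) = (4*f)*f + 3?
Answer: 232/383 ≈ 0.60574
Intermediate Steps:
C = 9 (C = 5 + 4 = 9)
v(f) = 3 + 4*f² (v(f) = 4*f² + 3 = 3 + 4*f²)
r(A) = -1 (r(A) = 8 - 1*9 = 8 - 9 = -1)
(r(-10) + 233)/((11 + W(-2, v(-1)))² + 302) = (-1 + 233)/((11 - 2)² + 302) = 232/(9² + 302) = 232/(81 + 302) = 232/383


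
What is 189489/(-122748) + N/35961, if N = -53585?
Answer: -4463888503/1471380276 ≈ -3.0338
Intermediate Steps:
189489/(-122748) + N/35961 = 189489/(-122748) - 53585/35961 = 189489*(-1/122748) - 53585*1/35961 = -63163/40916 - 53585/35961 = -4463888503/1471380276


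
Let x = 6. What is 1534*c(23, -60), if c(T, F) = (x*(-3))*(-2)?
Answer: 55224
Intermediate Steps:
c(T, F) = 36 (c(T, F) = (6*(-3))*(-2) = -18*(-2) = 36)
1534*c(23, -60) = 1534*36 = 55224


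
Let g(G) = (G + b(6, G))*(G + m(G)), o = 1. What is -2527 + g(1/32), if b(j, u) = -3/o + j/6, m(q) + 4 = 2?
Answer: -2583679/1024 ≈ -2523.1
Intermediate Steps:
m(q) = -2 (m(q) = -4 + 2 = -2)
b(j, u) = -3 + j/6 (b(j, u) = -3/1 + j/6 = -3*1 + j*(⅙) = -3 + j/6)
g(G) = (-2 + G)² (g(G) = (G + (-3 + (⅙)*6))*(G - 2) = (G + (-3 + 1))*(-2 + G) = (G - 2)*(-2 + G) = (-2 + G)*(-2 + G) = (-2 + G)²)
-2527 + g(1/32) = -2527 + (4 + (1/32)² - 4/32) = -2527 + (4 + (1/32)² - 4*1/32) = -2527 + (4 + 1/1024 - ⅛) = -2527 + 3969/1024 = -2583679/1024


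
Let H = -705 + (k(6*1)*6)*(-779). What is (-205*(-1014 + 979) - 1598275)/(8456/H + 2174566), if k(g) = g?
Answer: -3267323850/4465470677 ≈ -0.73169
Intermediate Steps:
H = -28749 (H = -705 + ((6*1)*6)*(-779) = -705 + (6*6)*(-779) = -705 + 36*(-779) = -705 - 28044 = -28749)
(-205*(-1014 + 979) - 1598275)/(8456/H + 2174566) = (-205*(-1014 + 979) - 1598275)/(8456/(-28749) + 2174566) = (-205*(-35) - 1598275)/(8456*(-1/28749) + 2174566) = (7175 - 1598275)/(-1208/4107 + 2174566) = -1591100/8930941354/4107 = -1591100*4107/8930941354 = -3267323850/4465470677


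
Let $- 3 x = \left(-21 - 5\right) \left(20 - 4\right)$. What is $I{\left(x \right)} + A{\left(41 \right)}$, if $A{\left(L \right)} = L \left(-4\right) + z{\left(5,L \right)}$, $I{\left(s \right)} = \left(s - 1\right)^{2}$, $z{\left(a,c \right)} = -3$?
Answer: $\frac{169066}{9} \approx 18785.0$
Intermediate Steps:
$x = \frac{416}{3}$ ($x = - \frac{\left(-21 - 5\right) \left(20 - 4\right)}{3} = - \frac{\left(-26\right) 16}{3} = \left(- \frac{1}{3}\right) \left(-416\right) = \frac{416}{3} \approx 138.67$)
$I{\left(s \right)} = \left(-1 + s\right)^{2}$
$A{\left(L \right)} = -3 - 4 L$ ($A{\left(L \right)} = L \left(-4\right) - 3 = - 4 L - 3 = -3 - 4 L$)
$I{\left(x \right)} + A{\left(41 \right)} = \left(-1 + \frac{416}{3}\right)^{2} - 167 = \left(\frac{413}{3}\right)^{2} - 167 = \frac{170569}{9} - 167 = \frac{169066}{9}$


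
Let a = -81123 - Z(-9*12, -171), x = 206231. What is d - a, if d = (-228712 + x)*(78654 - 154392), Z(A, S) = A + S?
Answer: 1702746822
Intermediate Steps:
d = 1702665978 (d = (-228712 + 206231)*(78654 - 154392) = -22481*(-75738) = 1702665978)
a = -80844 (a = -81123 - (-9*12 - 171) = -81123 - (-108 - 171) = -81123 - 1*(-279) = -81123 + 279 = -80844)
d - a = 1702665978 - 1*(-80844) = 1702665978 + 80844 = 1702746822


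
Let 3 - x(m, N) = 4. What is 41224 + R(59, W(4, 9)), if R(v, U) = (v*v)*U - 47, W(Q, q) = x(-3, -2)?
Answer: 37696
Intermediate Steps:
x(m, N) = -1 (x(m, N) = 3 - 1*4 = 3 - 4 = -1)
W(Q, q) = -1
R(v, U) = -47 + U*v² (R(v, U) = v²*U - 47 = U*v² - 47 = -47 + U*v²)
41224 + R(59, W(4, 9)) = 41224 + (-47 - 1*59²) = 41224 + (-47 - 1*3481) = 41224 + (-47 - 3481) = 41224 - 3528 = 37696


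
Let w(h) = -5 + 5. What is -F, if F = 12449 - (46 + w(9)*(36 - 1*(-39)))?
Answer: -12403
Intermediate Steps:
w(h) = 0
F = 12403 (F = 12449 - (46 + 0*(36 - 1*(-39))) = 12449 - (46 + 0*(36 + 39)) = 12449 - (46 + 0*75) = 12449 - (46 + 0) = 12449 - 1*46 = 12449 - 46 = 12403)
-F = -1*12403 = -12403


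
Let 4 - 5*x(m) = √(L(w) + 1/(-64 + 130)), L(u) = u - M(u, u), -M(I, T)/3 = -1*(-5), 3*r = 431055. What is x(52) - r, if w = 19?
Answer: -718421/5 - √148170/330 ≈ -1.4369e+5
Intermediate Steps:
r = 143685 (r = (⅓)*431055 = 143685)
M(I, T) = -15 (M(I, T) = -(-3)*(-5) = -3*5 = -15)
L(u) = 15 + u (L(u) = u - 1*(-15) = u + 15 = 15 + u)
x(m) = ⅘ - √148170/330 (x(m) = ⅘ - √((15 + 19) + 1/(-64 + 130))/5 = ⅘ - √(34 + 1/66)/5 = ⅘ - √148170/330)
x(52) - r = (⅘ - √148170/330) - 1*143685 = (⅘ - √148170/330) - 143685 = -718421/5 - √148170/330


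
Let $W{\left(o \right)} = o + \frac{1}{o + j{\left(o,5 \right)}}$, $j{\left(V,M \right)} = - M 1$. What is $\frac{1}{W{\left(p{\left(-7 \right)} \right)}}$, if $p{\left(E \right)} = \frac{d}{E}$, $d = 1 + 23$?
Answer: $- \frac{413}{1465} \approx -0.28191$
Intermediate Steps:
$j{\left(V,M \right)} = - M$
$d = 24$
$p{\left(E \right)} = \frac{24}{E}$
$W{\left(o \right)} = o + \frac{1}{-5 + o}$ ($W{\left(o \right)} = o + \frac{1}{o - 5} = o + \frac{1}{-5 + o}$)
$\frac{1}{W{\left(p{\left(-7 \right)} \right)}} = \frac{1}{\frac{1}{-5 + \frac{24}{-7}} \left(1 + \left(\frac{24}{-7}\right)^{2} - 5 \frac{24}{-7}\right)} = \frac{1}{\frac{1}{-5 + 24 \left(- \frac{1}{7}\right)} \left(1 + \left(24 \left(- \frac{1}{7}\right)\right)^{2} - 5 \cdot 24 \left(- \frac{1}{7}\right)\right)} = \frac{1}{\frac{1}{-5 - \frac{24}{7}} \left(1 + \left(- \frac{24}{7}\right)^{2} - - \frac{120}{7}\right)} = \frac{1}{\frac{1}{- \frac{59}{7}} \left(1 + \frac{576}{49} + \frac{120}{7}\right)} = \frac{1}{\left(- \frac{7}{59}\right) \frac{1465}{49}} = \frac{1}{- \frac{1465}{413}} = - \frac{413}{1465}$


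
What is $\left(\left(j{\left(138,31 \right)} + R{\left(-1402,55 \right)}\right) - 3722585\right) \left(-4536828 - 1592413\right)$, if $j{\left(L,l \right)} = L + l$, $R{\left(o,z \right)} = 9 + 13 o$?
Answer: $22927241149553$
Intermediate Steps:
$\left(\left(j{\left(138,31 \right)} + R{\left(-1402,55 \right)}\right) - 3722585\right) \left(-4536828 - 1592413\right) = \left(\left(\left(138 + 31\right) + \left(9 + 13 \left(-1402\right)\right)\right) - 3722585\right) \left(-4536828 - 1592413\right) = \left(\left(169 + \left(9 - 18226\right)\right) - 3722585\right) \left(-6129241\right) = \left(\left(169 - 18217\right) - 3722585\right) \left(-6129241\right) = \left(-18048 - 3722585\right) \left(-6129241\right) = \left(-3740633\right) \left(-6129241\right) = 22927241149553$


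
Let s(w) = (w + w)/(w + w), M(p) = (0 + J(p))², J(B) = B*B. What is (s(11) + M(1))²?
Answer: 4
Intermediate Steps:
J(B) = B²
M(p) = p⁴ (M(p) = (0 + p²)² = (p²)² = p⁴)
s(w) = 1 (s(w) = (2*w)/((2*w)) = (2*w)*(1/(2*w)) = 1)
(s(11) + M(1))² = (1 + 1⁴)² = (1 + 1)² = 2² = 4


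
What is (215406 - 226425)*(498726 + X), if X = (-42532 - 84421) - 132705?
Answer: -2634290292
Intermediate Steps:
X = -259658 (X = -126953 - 132705 = -259658)
(215406 - 226425)*(498726 + X) = (215406 - 226425)*(498726 - 259658) = -11019*239068 = -2634290292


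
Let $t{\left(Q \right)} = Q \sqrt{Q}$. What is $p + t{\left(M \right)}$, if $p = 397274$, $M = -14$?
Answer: $397274 - 14 i \sqrt{14} \approx 3.9727 \cdot 10^{5} - 52.383 i$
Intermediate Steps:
$t{\left(Q \right)} = Q^{\frac{3}{2}}$
$p + t{\left(M \right)} = 397274 + \left(-14\right)^{\frac{3}{2}} = 397274 - 14 i \sqrt{14}$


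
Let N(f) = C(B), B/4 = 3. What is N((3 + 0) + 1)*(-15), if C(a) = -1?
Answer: 15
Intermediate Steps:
B = 12 (B = 4*3 = 12)
N(f) = -1
N((3 + 0) + 1)*(-15) = -1*(-15) = 15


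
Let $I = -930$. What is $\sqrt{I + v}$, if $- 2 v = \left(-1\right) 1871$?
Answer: $\frac{\sqrt{22}}{2} \approx 2.3452$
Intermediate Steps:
$v = \frac{1871}{2}$ ($v = - \frac{\left(-1\right) 1871}{2} = \left(- \frac{1}{2}\right) \left(-1871\right) = \frac{1871}{2} \approx 935.5$)
$\sqrt{I + v} = \sqrt{-930 + \frac{1871}{2}} = \sqrt{\frac{11}{2}} = \frac{\sqrt{22}}{2}$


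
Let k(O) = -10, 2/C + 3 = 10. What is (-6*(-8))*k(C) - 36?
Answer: -516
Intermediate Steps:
C = 2/7 (C = 2/(-3 + 10) = 2/7 ≈ 0.28571)
(-6*(-8))*k(C) - 36 = -6*(-8)*(-10) - 36 = 48*(-10) - 36 = -480 - 36 = -516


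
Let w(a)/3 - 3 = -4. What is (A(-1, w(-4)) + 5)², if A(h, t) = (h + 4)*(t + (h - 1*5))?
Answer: 484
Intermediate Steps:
w(a) = -3 (w(a) = 9 + 3*(-4) = 9 - 12 = -3)
A(h, t) = (4 + h)*(-5 + h + t) (A(h, t) = (4 + h)*(t + (h - 5)) = (4 + h)*(t + (-5 + h)) = (4 + h)*(-5 + h + t))
(A(-1, w(-4)) + 5)² = ((-20 + (-1)² - 1*(-1) + 4*(-3) - 1*(-3)) + 5)² = ((-20 + 1 + 1 - 12 + 3) + 5)² = (-27 + 5)² = (-22)² = 484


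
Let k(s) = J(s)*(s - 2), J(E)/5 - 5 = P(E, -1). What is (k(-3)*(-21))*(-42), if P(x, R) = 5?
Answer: -220500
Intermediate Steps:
J(E) = 50 (J(E) = 25 + 5*5 = 25 + 25 = 50)
k(s) = -100 + 50*s (k(s) = 50*(s - 2) = 50*(-2 + s) = -100 + 50*s)
(k(-3)*(-21))*(-42) = ((-100 + 50*(-3))*(-21))*(-42) = ((-100 - 150)*(-21))*(-42) = -250*(-21)*(-42) = 5250*(-42) = -220500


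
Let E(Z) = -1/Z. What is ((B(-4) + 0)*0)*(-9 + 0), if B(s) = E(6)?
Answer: 0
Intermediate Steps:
B(s) = -⅙ (B(s) = -1/6 = -1*⅙ = -⅙)
((B(-4) + 0)*0)*(-9 + 0) = ((-⅙ + 0)*0)*(-9 + 0) = -⅙*0*(-9) = 0*(-9) = 0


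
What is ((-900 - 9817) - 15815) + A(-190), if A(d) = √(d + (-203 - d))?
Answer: -26532 + I*√203 ≈ -26532.0 + 14.248*I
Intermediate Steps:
A(d) = I*√203 (A(d) = √(-203) = I*√203)
((-900 - 9817) - 15815) + A(-190) = ((-900 - 9817) - 15815) + I*√203 = (-10717 - 15815) + I*√203 = -26532 + I*√203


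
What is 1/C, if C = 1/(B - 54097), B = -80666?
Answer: -134763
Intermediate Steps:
C = -1/134763 (C = 1/(-80666 - 54097) = 1/(-134763) = -1/134763 ≈ -7.4204e-6)
1/C = 1/(-1/134763) = -134763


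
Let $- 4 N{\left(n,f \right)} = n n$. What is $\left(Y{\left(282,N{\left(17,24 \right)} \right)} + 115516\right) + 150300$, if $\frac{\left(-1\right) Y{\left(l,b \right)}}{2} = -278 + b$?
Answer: $\frac{533033}{2} \approx 2.6652 \cdot 10^{5}$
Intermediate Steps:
$N{\left(n,f \right)} = - \frac{n^{2}}{4}$ ($N{\left(n,f \right)} = - \frac{n n}{4} = - \frac{n^{2}}{4}$)
$Y{\left(l,b \right)} = 556 - 2 b$ ($Y{\left(l,b \right)} = - 2 \left(-278 + b\right) = 556 - 2 b$)
$\left(Y{\left(282,N{\left(17,24 \right)} \right)} + 115516\right) + 150300 = \left(\left(556 - 2 \left(- \frac{17^{2}}{4}\right)\right) + 115516\right) + 150300 = \left(\left(556 - 2 \left(\left(- \frac{1}{4}\right) 289\right)\right) + 115516\right) + 150300 = \left(\left(556 - - \frac{289}{2}\right) + 115516\right) + 150300 = \left(\left(556 + \frac{289}{2}\right) + 115516\right) + 150300 = \left(\frac{1401}{2} + 115516\right) + 150300 = \frac{232433}{2} + 150300 = \frac{533033}{2}$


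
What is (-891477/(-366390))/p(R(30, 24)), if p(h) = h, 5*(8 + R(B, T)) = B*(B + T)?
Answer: 99053/12864360 ≈ 0.0076998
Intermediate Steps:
R(B, T) = -8 + B*(B + T)/5 (R(B, T) = -8 + (B*(B + T))/5 = -8 + B*(B + T)/5)
(-891477/(-366390))/p(R(30, 24)) = (-891477/(-366390))/(-8 + (⅕)*30² + (⅕)*30*24) = (-891477*(-1/366390))/(-8 + (⅕)*900 + 144) = 99053/(40710*(-8 + 180 + 144)) = (99053/40710)/316 = (99053/40710)*(1/316) = 99053/12864360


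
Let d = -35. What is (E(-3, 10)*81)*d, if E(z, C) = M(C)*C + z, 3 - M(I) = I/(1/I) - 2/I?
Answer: 2752785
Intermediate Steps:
M(I) = 3 - I**2 + 2/I (M(I) = 3 - (I/(1/I) - 2/I) = 3 - (I*I - 2/I) = 3 - (I**2 - 2/I) = 3 + (-I**2 + 2/I) = 3 - I**2 + 2/I)
E(z, C) = z + C*(3 - C**2 + 2/C) (E(z, C) = (3 - C**2 + 2/C)*C + z = C*(3 - C**2 + 2/C) + z = z + C*(3 - C**2 + 2/C))
(E(-3, 10)*81)*d = ((2 - 3 + 10*(3 - 1*10**2))*81)*(-35) = ((2 - 3 + 10*(3 - 1*100))*81)*(-35) = ((2 - 3 + 10*(3 - 100))*81)*(-35) = ((2 - 3 + 10*(-97))*81)*(-35) = ((2 - 3 - 970)*81)*(-35) = -971*81*(-35) = -78651*(-35) = 2752785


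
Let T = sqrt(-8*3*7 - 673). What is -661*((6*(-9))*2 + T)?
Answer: 71388 - 19169*I ≈ 71388.0 - 19169.0*I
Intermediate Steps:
T = 29*I (T = sqrt(-24*7 - 673) = sqrt(-168 - 673) = sqrt(-841) = 29*I ≈ 29.0*I)
-661*((6*(-9))*2 + T) = -661*((6*(-9))*2 + 29*I) = -661*(-54*2 + 29*I) = -661*(-108 + 29*I) = 71388 - 19169*I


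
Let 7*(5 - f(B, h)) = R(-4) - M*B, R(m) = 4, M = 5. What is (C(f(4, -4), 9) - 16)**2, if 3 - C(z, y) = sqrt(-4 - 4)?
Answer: 161 + 52*I*sqrt(2) ≈ 161.0 + 73.539*I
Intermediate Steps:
f(B, h) = 31/7 + 5*B/7 (f(B, h) = 5 - (4 - 5*B)/7 = 5 + (-4/7 + 5*B/7) = 31/7 + 5*B/7)
C(z, y) = 3 - 2*I*sqrt(2) (C(z, y) = 3 - sqrt(-4 - 4) = 3 - sqrt(-8) = 3 - 2*I*sqrt(2))
(C(f(4, -4), 9) - 16)**2 = ((3 - 2*I*sqrt(2)) - 16)**2 = (-13 - 2*I*sqrt(2))**2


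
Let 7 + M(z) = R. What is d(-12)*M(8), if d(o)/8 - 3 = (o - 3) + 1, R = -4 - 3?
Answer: 1232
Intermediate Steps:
R = -7
M(z) = -14 (M(z) = -7 - 7 = -14)
d(o) = 8 + 8*o (d(o) = 24 + 8*((o - 3) + 1) = 24 + 8*((-3 + o) + 1) = 24 + 8*(-2 + o) = 24 + (-16 + 8*o) = 8 + 8*o)
d(-12)*M(8) = (8 + 8*(-12))*(-14) = (8 - 96)*(-14) = -88*(-14) = 1232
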